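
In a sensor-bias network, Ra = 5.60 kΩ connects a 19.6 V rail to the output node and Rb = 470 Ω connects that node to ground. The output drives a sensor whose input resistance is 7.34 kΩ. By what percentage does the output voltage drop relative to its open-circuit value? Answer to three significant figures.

The divider's output (Thévenin) resistance is Ra‖Rb = 433.6 Ω.
Fractional drop under load = R_th/(R_th + R_L) = 433.6 / (433.6 + 7340) = 0.05578.
So the output falls by 5.58 %.

5.58 %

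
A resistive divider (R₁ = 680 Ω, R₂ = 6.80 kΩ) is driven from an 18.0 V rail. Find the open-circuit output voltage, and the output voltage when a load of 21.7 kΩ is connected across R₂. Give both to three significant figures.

Open-circuit: V = 18.0 × 6800/(680 + 6800) = 16.4 V.
With the load, R₂ becomes R₂‖R_L = 5178 Ω, so V = 18.0 × 5178/5858 = 15.9 V.

Unloaded: 16.4 V; loaded: 15.9 V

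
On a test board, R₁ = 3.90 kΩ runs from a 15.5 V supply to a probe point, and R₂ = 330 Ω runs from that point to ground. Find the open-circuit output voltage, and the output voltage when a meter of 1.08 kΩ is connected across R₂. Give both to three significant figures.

Open-circuit: V = 15.5 × 330/(3900 + 330) = 1.21 V.
With the load, R₂ becomes R₂‖R_L = 252.8 Ω, so V = 15.5 × 252.8/4153 = 0.943 V.

Unloaded: 1.21 V; loaded: 0.943 V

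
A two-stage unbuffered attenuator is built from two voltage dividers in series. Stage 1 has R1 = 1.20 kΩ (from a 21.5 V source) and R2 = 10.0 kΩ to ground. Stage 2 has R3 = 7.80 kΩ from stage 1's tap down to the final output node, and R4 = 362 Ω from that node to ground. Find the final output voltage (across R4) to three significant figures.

Stage 2 presents R3+R4 = 8162 Ω as a load on stage 1's tap.
Stage 1's lower leg becomes R2‖(R3+R4) = 4494 Ω, so V_mid = 21.5 × 4494/5694 = 16.97 V.
Stage 2 is itself unloaded: V_out = V_mid × R4/(R3+R4) = 16.97 × 362/8162 = 0.753 V.

V_out ≈ 0.753 V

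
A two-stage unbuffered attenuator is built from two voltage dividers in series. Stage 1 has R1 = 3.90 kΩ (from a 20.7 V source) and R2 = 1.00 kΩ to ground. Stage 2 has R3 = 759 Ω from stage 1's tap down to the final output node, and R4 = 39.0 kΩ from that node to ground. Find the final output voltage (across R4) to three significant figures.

Stage 2 presents R3+R4 = 39760 Ω as a load on stage 1's tap.
Stage 1's lower leg becomes R2‖(R3+R4) = 975.5 Ω, so V_mid = 20.7 × 975.5/4875 = 4.142 V.
Stage 2 is itself unloaded: V_out = V_mid × R4/(R3+R4) = 4.142 × 39000/39760 = 4.06 V.

V_out ≈ 4.06 V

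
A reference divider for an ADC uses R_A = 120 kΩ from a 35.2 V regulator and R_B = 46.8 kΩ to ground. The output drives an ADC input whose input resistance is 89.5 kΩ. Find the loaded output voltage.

The load sits in parallel with R_B: R_B‖R_L = (46.8 × 89.5) / (46.8 + 89.5) = 30.73 kΩ.
V_out = 35.2 × 30.73 / (120 + 30.73) = 35.2 × 30.73/150.7 = 7.18 V.

V_out ≈ 7.18 V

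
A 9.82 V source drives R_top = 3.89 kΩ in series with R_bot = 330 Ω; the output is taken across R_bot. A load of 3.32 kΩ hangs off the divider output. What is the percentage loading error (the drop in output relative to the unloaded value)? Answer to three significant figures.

Unloaded V = 9.82 × 330/4220 = 0.76791 V.
Loaded: R_bot‖R_L = 300.2 Ω, giving V = 9.82 × 300.2/4190 = 0.70346 V.
Drop = (0.76791 − 0.70346) / 0.76791 = 8.39 %.

8.39 %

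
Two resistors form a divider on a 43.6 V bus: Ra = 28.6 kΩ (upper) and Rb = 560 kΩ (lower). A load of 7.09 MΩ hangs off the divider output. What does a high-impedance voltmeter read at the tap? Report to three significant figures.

V_out ≈ 41.3 V

The load sits in parallel with Rb: Rb‖R_L = (560 × 7090) / (560 + 7090) = 519.0 kΩ.
V_out = 43.6 × 519.0 / (28.6 + 519.0) = 43.6 × 519.0/547.6 = 41.3 V.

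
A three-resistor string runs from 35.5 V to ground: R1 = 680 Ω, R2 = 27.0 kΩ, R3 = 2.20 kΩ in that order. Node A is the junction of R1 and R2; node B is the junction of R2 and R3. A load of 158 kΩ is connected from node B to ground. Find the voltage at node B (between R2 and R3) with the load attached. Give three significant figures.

At node B, R3 is in parallel with the load: R3‖R_L = 2170 Ω.
Below node A the resistance is R2 + (R3‖R_L) = 29170 Ω, so V_A = 35.5 × 29170/29850 = 34.69 V.
Then V_B = V_A × (R3‖R_L)/(R2 + R3‖R_L) = 34.69 × 2170/29170 = 2.58 V.

V ≈ 2.58 V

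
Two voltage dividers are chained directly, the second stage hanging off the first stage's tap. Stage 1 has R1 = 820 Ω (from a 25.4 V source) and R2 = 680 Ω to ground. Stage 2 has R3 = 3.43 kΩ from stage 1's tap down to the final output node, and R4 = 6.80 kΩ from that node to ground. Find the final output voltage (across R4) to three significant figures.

V_out ≈ 7.39 V

Stage 2 presents R3+R4 = 10230 Ω as a load on stage 1's tap.
Stage 1's lower leg becomes R2‖(R3+R4) = 637.6 Ω, so V_mid = 25.4 × 637.6/1458 = 11.11 V.
Stage 2 is itself unloaded: V_out = V_mid × R4/(R3+R4) = 11.11 × 6800/10230 = 7.39 V.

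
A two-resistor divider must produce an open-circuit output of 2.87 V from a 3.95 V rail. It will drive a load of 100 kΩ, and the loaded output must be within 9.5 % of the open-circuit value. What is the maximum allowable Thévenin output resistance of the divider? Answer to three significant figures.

R_th ≤ 10.5 kΩ

Loading drop = R_th/(R_th + R_L) ≤ 0.0950, so R_th ≤ R_L · ε/(1−ε) = 100 kΩ × 0.0950/0.9050 = 10.5 kΩ.
(Any R1, R2 with R2/(R1+R2) = 0.727 and R1‖R2 ≤ 10.5 kΩ will meet the spec.)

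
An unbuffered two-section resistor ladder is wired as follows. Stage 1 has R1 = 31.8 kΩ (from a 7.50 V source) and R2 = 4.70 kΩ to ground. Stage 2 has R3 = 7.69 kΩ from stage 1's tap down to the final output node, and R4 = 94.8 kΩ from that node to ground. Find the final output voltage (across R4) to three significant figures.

V_out ≈ 0.859 V

Stage 2 presents R3+R4 = 102.5 kΩ as a load on stage 1's tap.
Stage 1's lower leg becomes R2‖(R3+R4) = 4.494 kΩ, so V_mid = 7.50 × 4.494/36.29 = 0.9287 V.
Stage 2 is itself unloaded: V_out = V_mid × R4/(R3+R4) = 0.9287 × 94.8/102.5 = 0.859 V.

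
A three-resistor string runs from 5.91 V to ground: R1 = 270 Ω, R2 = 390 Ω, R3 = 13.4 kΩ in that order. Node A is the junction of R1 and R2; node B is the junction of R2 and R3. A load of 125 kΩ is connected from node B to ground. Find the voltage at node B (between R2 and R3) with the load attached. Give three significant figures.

At node B, R3 is in parallel with the load: R3‖R_L = 12100 Ω.
Below node A the resistance is R2 + (R3‖R_L) = 12490 Ω, so V_A = 5.91 × 12490/12760 = 5.785 V.
Then V_B = V_A × (R3‖R_L)/(R2 + R3‖R_L) = 5.785 × 12100/12490 = 5.60 V.

V ≈ 5.60 V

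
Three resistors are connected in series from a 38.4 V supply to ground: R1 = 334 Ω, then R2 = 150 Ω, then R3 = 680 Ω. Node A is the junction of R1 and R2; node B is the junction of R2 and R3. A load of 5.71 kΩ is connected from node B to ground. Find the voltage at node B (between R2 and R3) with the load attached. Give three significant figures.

At node B, R3 is in parallel with the load: R3‖R_L = 607.6 Ω.
Below node A the resistance is R2 + (R3‖R_L) = 757.6 Ω, so V_A = 38.4 × 757.6/1092 = 26.65 V.
Then V_B = V_A × (R3‖R_L)/(R2 + R3‖R_L) = 26.65 × 607.6/757.6 = 21.4 V.

V ≈ 21.4 V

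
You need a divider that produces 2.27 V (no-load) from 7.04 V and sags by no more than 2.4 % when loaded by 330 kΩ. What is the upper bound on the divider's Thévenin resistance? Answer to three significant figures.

Loading drop = R_th/(R_th + R_L) ≤ 0.0240, so R_th ≤ R_L · ε/(1−ε) = 330 kΩ × 0.0240/0.9760 = 8.11 kΩ.
(Any R1, R2 with R2/(R1+R2) = 0.322 and R1‖R2 ≤ 8.11 kΩ will meet the spec.)

R_th ≤ 8.11 kΩ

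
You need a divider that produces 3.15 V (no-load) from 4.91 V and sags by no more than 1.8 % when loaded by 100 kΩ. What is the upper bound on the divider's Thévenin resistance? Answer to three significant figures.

R_th ≤ 1.83 kΩ

Loading drop = R_th/(R_th + R_L) ≤ 0.0180, so R_th ≤ R_L · ε/(1−ε) = 100 kΩ × 0.0180/0.9820 = 1.83 kΩ.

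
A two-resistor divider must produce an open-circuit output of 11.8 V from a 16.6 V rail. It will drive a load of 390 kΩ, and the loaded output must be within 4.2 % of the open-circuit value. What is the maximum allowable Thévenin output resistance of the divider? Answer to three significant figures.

R_th ≤ 17.1 kΩ

Loading drop = R_th/(R_th + R_L) ≤ 0.0420, so R_th ≤ R_L · ε/(1−ε) = 390 kΩ × 0.0420/0.9580 = 17.1 kΩ.
(Any R1, R2 with R2/(R1+R2) = 0.711 and R1‖R2 ≤ 17.1 kΩ will meet the spec.)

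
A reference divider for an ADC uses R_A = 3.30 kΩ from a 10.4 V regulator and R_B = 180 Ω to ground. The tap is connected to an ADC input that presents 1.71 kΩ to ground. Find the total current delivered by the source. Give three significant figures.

I ≈ 3.00 mA

R_B‖R_L = 162.9 Ω, so the source sees R_A + R_B‖R_L = 3463 Ω.
I = 10.4 V / 3463 Ω = 3.00 mA.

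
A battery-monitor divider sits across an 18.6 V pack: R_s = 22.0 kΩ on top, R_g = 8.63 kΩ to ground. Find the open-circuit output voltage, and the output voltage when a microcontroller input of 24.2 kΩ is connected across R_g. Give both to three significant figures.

Unloaded: 5.24 V; loaded: 4.17 V

Open-circuit: V = 18.6 × 8.63/(22.0 + 8.63) = 5.24 V.
With the load, R_g becomes R_g‖R_L = 6.361 kΩ, so V = 18.6 × 6.361/28.36 = 4.17 V.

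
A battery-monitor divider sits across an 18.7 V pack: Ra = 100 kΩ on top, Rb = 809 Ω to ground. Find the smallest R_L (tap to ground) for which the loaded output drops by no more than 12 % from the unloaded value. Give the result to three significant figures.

Output resistance R_th = Ra‖Rb = (100000 × 809)/100800 = 802.5 Ω.
The fractional drop is R_th/(R_th + R_L); requiring this ≤ 0.120 gives R_L ≥ R_th(1/0.120 − 1) = 802.5 × 7.333 = 5.89 kΩ.

R_L(min) ≈ 5.89 kΩ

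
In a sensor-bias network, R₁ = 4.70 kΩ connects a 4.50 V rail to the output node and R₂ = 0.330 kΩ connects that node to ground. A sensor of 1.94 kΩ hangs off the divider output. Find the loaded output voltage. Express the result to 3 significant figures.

V_out ≈ 0.255 V

The load sits in parallel with R₂: R₂‖R_L = (330 × 1940) / (330 + 1940) = 282.0 Ω.
V_out = 4.50 × 282.0 / (4700 + 282.0) = 4.50 × 282.0/4982 = 0.255 V.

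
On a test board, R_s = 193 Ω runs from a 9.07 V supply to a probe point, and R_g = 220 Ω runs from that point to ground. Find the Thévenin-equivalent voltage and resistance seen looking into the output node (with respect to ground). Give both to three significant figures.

V_th = 4.83 V, R_th = 103 Ω

V_th is the open-circuit tap voltage: 9.07 × 220/(193 + 220) = 4.83 V.
With the supply zeroed, R_s and R_g appear in parallel from the tap: R_th = R_s‖R_g = (193 × 220)/413.0 = 103 Ω.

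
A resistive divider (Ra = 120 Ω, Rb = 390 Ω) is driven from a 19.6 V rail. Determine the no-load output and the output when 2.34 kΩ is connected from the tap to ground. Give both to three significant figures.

Unloaded: 15.0 V; loaded: 14.4 V

Open-circuit: V = 19.6 × 390/(120 + 390) = 15.0 V.
With the load, Rb becomes Rb‖R_L = 334.3 Ω, so V = 19.6 × 334.3/454.3 = 14.4 V.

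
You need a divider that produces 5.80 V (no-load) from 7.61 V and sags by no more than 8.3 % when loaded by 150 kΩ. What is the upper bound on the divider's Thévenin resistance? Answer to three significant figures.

R_th ≤ 13.6 kΩ

Loading drop = R_th/(R_th + R_L) ≤ 0.0830, so R_th ≤ R_L · ε/(1−ε) = 150 kΩ × 0.0830/0.9170 = 13.6 kΩ.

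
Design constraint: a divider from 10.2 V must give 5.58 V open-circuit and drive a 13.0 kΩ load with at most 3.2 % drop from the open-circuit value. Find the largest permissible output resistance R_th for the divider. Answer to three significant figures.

Loading drop = R_th/(R_th + R_L) ≤ 0.0320, so R_th ≤ R_L · ε/(1−ε) = 13.0 kΩ × 0.0320/0.9680 = 430 Ω.
(Any R1, R2 with R2/(R1+R2) = 0.547 and R1‖R2 ≤ 430 Ω will meet the spec.)

R_th ≤ 430 Ω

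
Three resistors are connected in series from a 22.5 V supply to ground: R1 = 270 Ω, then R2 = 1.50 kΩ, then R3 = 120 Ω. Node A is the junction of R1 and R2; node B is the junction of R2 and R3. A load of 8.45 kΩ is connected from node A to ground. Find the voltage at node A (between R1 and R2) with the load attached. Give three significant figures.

V ≈ 18.8 V

Below node A the series string R2+R3 = 1620 Ω sits in parallel with the 8450 Ω load: 1359 Ω.
V_A = 22.5 × 1359/(270 + 1359) = 18.8 V.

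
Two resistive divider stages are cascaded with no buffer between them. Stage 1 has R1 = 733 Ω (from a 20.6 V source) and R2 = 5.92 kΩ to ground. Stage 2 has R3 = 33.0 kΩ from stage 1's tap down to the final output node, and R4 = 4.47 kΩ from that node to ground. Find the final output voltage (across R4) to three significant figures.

Stage 2 presents R3+R4 = 37470 Ω as a load on stage 1's tap.
Stage 1's lower leg becomes R2‖(R3+R4) = 5112 Ω, so V_mid = 20.6 × 5112/5845 = 18.02 V.
Stage 2 is itself unloaded: V_out = V_mid × R4/(R3+R4) = 18.02 × 4470/37470 = 2.15 V.

V_out ≈ 2.15 V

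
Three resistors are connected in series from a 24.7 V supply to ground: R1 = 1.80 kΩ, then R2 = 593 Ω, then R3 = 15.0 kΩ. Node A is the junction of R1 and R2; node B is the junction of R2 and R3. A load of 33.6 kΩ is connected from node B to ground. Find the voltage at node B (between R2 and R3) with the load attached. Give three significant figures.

At node B, R3 is in parallel with the load: R3‖R_L = 10370 Ω.
Below node A the resistance is R2 + (R3‖R_L) = 10960 Ω, so V_A = 24.7 × 10960/12760 = 21.22 V.
Then V_B = V_A × (R3‖R_L)/(R2 + R3‖R_L) = 21.22 × 10370/10960 = 20.1 V.

V ≈ 20.1 V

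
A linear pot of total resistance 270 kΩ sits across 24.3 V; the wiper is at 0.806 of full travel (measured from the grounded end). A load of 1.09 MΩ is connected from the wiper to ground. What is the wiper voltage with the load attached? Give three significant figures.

The wiper splits the pot into (1−α)R = 52.38 kΩ above and αR = 217.6 kΩ below.
Lower section ‖ load = 181.4 kΩ.
V_wiper = 24.3 × 181.4/(52.38 + 181.4) = 18.9 V.

V ≈ 18.9 V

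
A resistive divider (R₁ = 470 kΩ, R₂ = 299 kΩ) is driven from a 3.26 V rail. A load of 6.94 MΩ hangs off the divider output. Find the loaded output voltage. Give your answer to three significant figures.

The load sits in parallel with R₂: R₂‖R_L = (299 × 6940) / (299 + 6940) = 286.7 kΩ.
V_out = 3.26 × 286.7 / (470 + 286.7) = 3.26 × 286.7/756.7 = 1.24 V.
(Unloaded it would have been 1.27 V.)

V_out ≈ 1.24 V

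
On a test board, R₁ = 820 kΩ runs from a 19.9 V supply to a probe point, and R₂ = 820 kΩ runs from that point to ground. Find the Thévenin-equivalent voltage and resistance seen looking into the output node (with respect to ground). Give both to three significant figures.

V_th is the open-circuit tap voltage: 19.9 × 820/(820 + 820) = 9.95 V.
With the supply zeroed, R₁ and R₂ appear in parallel from the tap: R_th = R₁‖R₂ = (820 × 820)/1640 = 410 kΩ.

V_th = 9.95 V, R_th = 410 kΩ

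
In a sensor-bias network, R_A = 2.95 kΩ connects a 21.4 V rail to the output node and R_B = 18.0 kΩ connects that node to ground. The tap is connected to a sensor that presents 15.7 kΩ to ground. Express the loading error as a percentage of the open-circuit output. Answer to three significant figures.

Unloaded V = 21.4 × 18.0/20.95 = 18.387 V.
Loaded: R_B‖R_L = 8.386 kΩ, giving V = 21.4 × 8.386/11.34 = 15.831 V.
Drop = (18.387 − 15.831) / 18.387 = 13.9 %.

13.9 %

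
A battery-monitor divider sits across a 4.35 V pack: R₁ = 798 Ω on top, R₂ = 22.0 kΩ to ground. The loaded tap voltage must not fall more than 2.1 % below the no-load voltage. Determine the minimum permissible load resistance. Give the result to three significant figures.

R_L(min) ≈ 35.9 kΩ

Output resistance R_th = R₁‖R₂ = (798 × 22000)/22800 = 770.1 Ω.
The fractional drop is R_th/(R_th + R_L); requiring this ≤ 0.0210 gives R_L ≥ R_th(1/0.0210 − 1) = 770.1 × 46.62 = 35.9 kΩ.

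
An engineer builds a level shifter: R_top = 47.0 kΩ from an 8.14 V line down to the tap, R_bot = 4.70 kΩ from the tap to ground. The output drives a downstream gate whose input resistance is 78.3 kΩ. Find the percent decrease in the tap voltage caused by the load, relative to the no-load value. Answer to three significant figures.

5.17 %

The divider's output (Thévenin) resistance is R_top‖R_bot = 4.273 kΩ.
Fractional drop under load = R_th/(R_th + R_L) = 4.273 / (4.273 + 78.3) = 0.05175.
So the output falls by 5.17 %.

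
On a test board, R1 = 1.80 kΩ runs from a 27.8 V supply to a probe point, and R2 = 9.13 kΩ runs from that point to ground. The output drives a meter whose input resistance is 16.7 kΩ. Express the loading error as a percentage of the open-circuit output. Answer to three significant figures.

8.26 %

The divider's output (Thévenin) resistance is R1‖R2 = 1.504 kΩ.
Fractional drop under load = R_th/(R_th + R_L) = 1.504 / (1.504 + 16.7) = 0.08260.
So the output falls by 8.26 %.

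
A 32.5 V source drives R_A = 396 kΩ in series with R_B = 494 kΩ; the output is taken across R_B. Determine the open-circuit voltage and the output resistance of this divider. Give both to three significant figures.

V_th = 18.0 V, R_th = 220 kΩ

V_th is the open-circuit tap voltage: 32.5 × 494/(396 + 494) = 18.0 V.
With the supply zeroed, R_A and R_B appear in parallel from the tap: R_th = R_A‖R_B = (396 × 494)/890.0 = 220 kΩ.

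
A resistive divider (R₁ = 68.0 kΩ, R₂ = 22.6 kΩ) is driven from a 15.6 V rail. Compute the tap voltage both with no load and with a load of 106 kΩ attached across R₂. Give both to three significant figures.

Unloaded: 3.89 V; loaded: 3.35 V

Open-circuit: V = 15.6 × 22.6/(68.0 + 22.6) = 3.89 V.
With the load, R₂ becomes R₂‖R_L = 18.63 kΩ, so V = 15.6 × 18.63/86.63 = 3.35 V.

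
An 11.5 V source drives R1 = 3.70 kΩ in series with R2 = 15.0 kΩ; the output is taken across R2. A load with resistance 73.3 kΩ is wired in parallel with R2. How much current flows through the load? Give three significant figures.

I_L ≈ 0.121 mA

R2‖R_L = 12.45 kΩ; V_out = 11.5 × 12.45/16.15 = 8.866 V.
I_L = V_out / R_L = 8.866 / 73.3 kΩ = 0.121 mA.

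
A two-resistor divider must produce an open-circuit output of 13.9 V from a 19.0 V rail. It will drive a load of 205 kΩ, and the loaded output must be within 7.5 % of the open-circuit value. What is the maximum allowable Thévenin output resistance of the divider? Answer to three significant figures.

Loading drop = R_th/(R_th + R_L) ≤ 0.0750, so R_th ≤ R_L · ε/(1−ε) = 205 kΩ × 0.0750/0.9250 = 16.6 kΩ.

R_th ≤ 16.6 kΩ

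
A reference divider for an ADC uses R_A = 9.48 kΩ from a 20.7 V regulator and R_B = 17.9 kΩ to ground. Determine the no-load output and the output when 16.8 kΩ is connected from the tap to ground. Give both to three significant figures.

Open-circuit: V = 20.7 × 17.9/(9.48 + 17.9) = 13.5 V.
With the load, R_B becomes R_B‖R_L = 8.666 kΩ, so V = 20.7 × 8.666/18.15 = 9.89 V.

Unloaded: 13.5 V; loaded: 9.89 V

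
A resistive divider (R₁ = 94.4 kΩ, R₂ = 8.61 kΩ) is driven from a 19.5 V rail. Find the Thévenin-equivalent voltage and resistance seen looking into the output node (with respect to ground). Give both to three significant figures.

V_th = 1.63 V, R_th = 7.89 kΩ

V_th is the open-circuit tap voltage: 19.5 × 8.61/(94.4 + 8.61) = 1.63 V.
With the supply zeroed, R₁ and R₂ appear in parallel from the tap: R_th = R₁‖R₂ = (94.4 × 8.61)/103.0 = 7.89 kΩ.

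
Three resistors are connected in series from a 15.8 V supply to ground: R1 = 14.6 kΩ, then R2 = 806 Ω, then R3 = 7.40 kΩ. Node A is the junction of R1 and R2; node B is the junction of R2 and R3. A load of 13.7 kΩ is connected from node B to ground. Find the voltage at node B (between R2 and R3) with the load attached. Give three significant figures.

At node B, R3 is in parallel with the load: R3‖R_L = 4805 Ω.
Below node A the resistance is R2 + (R3‖R_L) = 5611 Ω, so V_A = 15.8 × 5611/20210 = 4.386 V.
Then V_B = V_A × (R3‖R_L)/(R2 + R3‖R_L) = 4.386 × 4805/5611 = 3.76 V.

V ≈ 3.76 V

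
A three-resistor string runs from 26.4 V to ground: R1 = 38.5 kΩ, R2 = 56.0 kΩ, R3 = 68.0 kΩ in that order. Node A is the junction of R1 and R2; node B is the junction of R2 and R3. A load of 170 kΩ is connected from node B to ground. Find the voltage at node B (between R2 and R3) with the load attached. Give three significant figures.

V ≈ 8.96 V

At node B, R3 is in parallel with the load: R3‖R_L = 48.57 kΩ.
Below node A the resistance is R2 + (R3‖R_L) = 104.6 kΩ, so V_A = 26.4 × 104.6/143.1 = 19.30 V.
Then V_B = V_A × (R3‖R_L)/(R2 + R3‖R_L) = 19.30 × 48.57/104.6 = 8.96 V.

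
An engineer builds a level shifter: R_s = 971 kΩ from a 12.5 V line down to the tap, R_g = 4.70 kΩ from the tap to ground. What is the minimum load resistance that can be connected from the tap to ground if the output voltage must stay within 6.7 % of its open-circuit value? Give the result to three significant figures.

R_L(min) ≈ 65.1 kΩ

Output resistance R_th = R_s‖R_g = (971 × 4.70)/975.7 = 4.677 kΩ.
The fractional drop is R_th/(R_th + R_L); requiring this ≤ 0.0670 gives R_L ≥ R_th(1/0.0670 − 1) = 4.677 × 13.93 = 65.1 kΩ.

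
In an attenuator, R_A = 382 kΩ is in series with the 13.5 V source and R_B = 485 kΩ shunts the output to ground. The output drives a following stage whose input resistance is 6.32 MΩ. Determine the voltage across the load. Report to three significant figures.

The load sits in parallel with R_B: R_B‖R_L = (485 × 6320) / (485 + 6320) = 450.4 kΩ.
V_out = 13.5 × 450.4 / (382 + 450.4) = 13.5 × 450.4/832.4 = 7.30 V.

V_out ≈ 7.30 V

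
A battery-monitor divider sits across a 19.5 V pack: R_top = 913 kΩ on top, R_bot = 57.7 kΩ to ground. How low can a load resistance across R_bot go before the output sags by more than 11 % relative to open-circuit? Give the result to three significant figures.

Output resistance R_th = R_top‖R_bot = (913 × 57.7)/970.7 = 54.27 kΩ.
The fractional drop is R_th/(R_th + R_L); requiring this ≤ 0.110 gives R_L ≥ R_th(1/0.110 − 1) = 54.27 × 8.091 = 439 kΩ.

R_L(min) ≈ 439 kΩ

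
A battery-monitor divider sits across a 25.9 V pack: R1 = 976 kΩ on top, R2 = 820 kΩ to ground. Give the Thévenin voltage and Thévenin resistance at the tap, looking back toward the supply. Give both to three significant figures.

V_th = 11.8 V, R_th = 446 kΩ

V_th is the open-circuit tap voltage: 25.9 × 820/(976 + 820) = 11.8 V.
With the supply zeroed, R1 and R2 appear in parallel from the tap: R_th = R1‖R2 = (976 × 820)/1796 = 446 kΩ.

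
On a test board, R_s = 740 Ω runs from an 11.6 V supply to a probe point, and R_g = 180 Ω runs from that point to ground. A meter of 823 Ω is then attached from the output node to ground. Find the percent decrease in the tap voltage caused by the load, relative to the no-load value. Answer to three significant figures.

Unloaded V = 11.6 × 180/920.0 = 2.2696 V.
Loaded: R_g‖R_L = 147.7 Ω, giving V = 11.6 × 147.7/887.7 = 1.9300 V.
Drop = (2.2696 − 1.9300) / 2.2696 = 15.0 %.

15.0 %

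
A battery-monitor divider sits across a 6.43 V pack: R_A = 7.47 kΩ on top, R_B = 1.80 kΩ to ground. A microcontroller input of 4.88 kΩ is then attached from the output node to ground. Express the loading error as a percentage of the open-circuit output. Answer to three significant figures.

22.9 %

Unloaded V = 6.43 × 1.80/9.270 = 1.249 V.
Loaded: R_B‖R_L = 1.315 kΩ, giving V = 6.43 × 1.315/8.785 = 0.9625 V.
Drop = (1.249 − 0.9625) / 1.249 = 22.9 %.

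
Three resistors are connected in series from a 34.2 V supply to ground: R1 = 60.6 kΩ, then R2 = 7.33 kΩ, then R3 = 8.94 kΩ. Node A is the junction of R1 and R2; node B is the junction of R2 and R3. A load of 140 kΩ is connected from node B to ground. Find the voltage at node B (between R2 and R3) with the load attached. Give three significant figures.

V ≈ 3.77 V

At node B, R3 is in parallel with the load: R3‖R_L = 8.403 kΩ.
Below node A the resistance is R2 + (R3‖R_L) = 15.73 kΩ, so V_A = 34.2 × 15.73/76.33 = 7.049 V.
Then V_B = V_A × (R3‖R_L)/(R2 + R3‖R_L) = 7.049 × 8.403/15.73 = 3.77 V.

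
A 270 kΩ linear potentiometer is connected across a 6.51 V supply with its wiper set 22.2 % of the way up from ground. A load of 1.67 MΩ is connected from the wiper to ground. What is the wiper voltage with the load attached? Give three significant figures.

The wiper splits the pot into (1−α)R = 210.1 kΩ above and αR = 59.94 kΩ below.
Lower section ‖ load = 57.86 kΩ.
V_wiper = 6.51 × 57.86/(210.1 + 57.86) = 1.41 V.

V ≈ 1.41 V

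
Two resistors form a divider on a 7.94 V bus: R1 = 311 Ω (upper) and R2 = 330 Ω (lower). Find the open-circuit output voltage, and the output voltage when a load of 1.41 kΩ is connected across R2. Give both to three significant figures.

Open-circuit: V = 7.94 × 330/(311 + 330) = 4.09 V.
With the load, R2 becomes R2‖R_L = 267.4 Ω, so V = 7.94 × 267.4/578.4 = 3.67 V.

Unloaded: 4.09 V; loaded: 3.67 V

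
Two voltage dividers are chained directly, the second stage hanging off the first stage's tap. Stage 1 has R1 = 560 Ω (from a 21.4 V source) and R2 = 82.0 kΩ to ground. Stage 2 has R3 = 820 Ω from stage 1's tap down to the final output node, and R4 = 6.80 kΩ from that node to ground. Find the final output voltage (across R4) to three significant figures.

Stage 2 presents R3+R4 = 7620 Ω as a load on stage 1's tap.
Stage 1's lower leg becomes R2‖(R3+R4) = 6972 Ω, so V_mid = 21.4 × 6972/7532 = 19.81 V.
Stage 2 is itself unloaded: V_out = V_mid × R4/(R3+R4) = 19.81 × 6800/7620 = 17.7 V.

V_out ≈ 17.7 V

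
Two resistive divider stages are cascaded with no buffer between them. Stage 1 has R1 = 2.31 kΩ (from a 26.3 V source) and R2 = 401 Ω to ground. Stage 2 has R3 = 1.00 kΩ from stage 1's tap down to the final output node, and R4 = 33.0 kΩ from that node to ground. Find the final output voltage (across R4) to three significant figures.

V_out ≈ 3.74 V

Stage 2 presents R3+R4 = 34000 Ω as a load on stage 1's tap.
Stage 1's lower leg becomes R2‖(R3+R4) = 396.3 Ω, so V_mid = 26.3 × 396.3/2706 = 3.851 V.
Stage 2 is itself unloaded: V_out = V_mid × R4/(R3+R4) = 3.851 × 33000/34000 = 3.74 V.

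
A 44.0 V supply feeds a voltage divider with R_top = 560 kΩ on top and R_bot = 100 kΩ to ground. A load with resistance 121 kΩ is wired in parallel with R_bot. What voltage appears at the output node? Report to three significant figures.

The load sits in parallel with R_bot: R_bot‖R_L = (100 × 121) / (100 + 121) = 54.75 kΩ.
V_out = 44.0 × 54.75 / (560 + 54.75) = 44.0 × 54.75/614.8 = 3.92 V.

V_out ≈ 3.92 V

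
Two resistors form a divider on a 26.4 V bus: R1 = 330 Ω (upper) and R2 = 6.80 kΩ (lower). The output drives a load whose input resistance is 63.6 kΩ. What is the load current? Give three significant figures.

R2‖R_L = 6143 Ω; V_out = 26.4 × 6143/6473 = 25.05 V.
I_L = V_out / R_L = 25.05 / 63.6 kΩ = 0.394 mA.

I_L ≈ 0.394 mA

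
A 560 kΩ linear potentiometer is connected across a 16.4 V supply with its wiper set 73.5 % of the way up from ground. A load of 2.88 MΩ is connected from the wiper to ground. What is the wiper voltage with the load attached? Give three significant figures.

V ≈ 11.6 V

The wiper splits the pot into (1−α)R = 148.4 kΩ above and αR = 411.6 kΩ below.
Lower section ‖ load = 360.1 kΩ.
V_wiper = 16.4 × 360.1/(148.4 + 360.1) = 11.6 V.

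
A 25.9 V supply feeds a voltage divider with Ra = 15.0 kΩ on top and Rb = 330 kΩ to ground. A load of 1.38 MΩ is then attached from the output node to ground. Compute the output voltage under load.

V_out ≈ 24.5 V

The load sits in parallel with Rb: Rb‖R_L = (330 × 1380) / (330 + 1380) = 266.3 kΩ.
V_out = 25.9 × 266.3 / (15.0 + 266.3) = 25.9 × 266.3/281.3 = 24.5 V.
(Unloaded it would have been 24.8 V.)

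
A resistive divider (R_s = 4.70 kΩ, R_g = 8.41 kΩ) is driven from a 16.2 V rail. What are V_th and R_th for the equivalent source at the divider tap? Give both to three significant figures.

V_th is the open-circuit tap voltage: 16.2 × 8.41/(4.70 + 8.41) = 10.4 V.
With the supply zeroed, R_s and R_g appear in parallel from the tap: R_th = R_s‖R_g = (4.70 × 8.41)/13.11 = 3.02 kΩ.

V_th = 10.4 V, R_th = 3.02 kΩ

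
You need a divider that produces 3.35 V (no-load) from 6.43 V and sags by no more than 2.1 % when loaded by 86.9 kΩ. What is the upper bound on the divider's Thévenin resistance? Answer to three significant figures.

Loading drop = R_th/(R_th + R_L) ≤ 0.0210, so R_th ≤ R_L · ε/(1−ε) = 86.9 kΩ × 0.0210/0.9790 = 1.86 kΩ.

R_th ≤ 1.86 kΩ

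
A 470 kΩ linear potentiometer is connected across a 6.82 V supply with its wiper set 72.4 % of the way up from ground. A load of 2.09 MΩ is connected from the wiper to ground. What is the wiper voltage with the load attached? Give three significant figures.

The wiper splits the pot into (1−α)R = 129.7 kΩ above and αR = 340.3 kΩ below.
Lower section ‖ load = 292.6 kΩ.
V_wiper = 6.82 × 292.6/(129.7 + 292.6) = 4.73 V.

V ≈ 4.73 V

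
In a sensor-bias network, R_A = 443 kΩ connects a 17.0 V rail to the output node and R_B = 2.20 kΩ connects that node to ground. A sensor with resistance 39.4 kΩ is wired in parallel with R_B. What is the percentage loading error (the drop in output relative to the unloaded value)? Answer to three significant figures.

5.26 %

The divider's output (Thévenin) resistance is R_A‖R_B = 2.189 kΩ.
Fractional drop under load = R_th/(R_th + R_L) = 2.189 / (2.189 + 39.4) = 0.05264.
So the output falls by 5.26 %.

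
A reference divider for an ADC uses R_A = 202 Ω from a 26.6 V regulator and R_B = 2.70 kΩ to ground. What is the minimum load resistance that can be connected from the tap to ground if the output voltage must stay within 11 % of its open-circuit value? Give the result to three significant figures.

R_L(min) ≈ 1.52 kΩ

Output resistance R_th = R_A‖R_B = (202 × 2700)/2902 = 187.9 Ω.
The fractional drop is R_th/(R_th + R_L); requiring this ≤ 0.110 gives R_L ≥ R_th(1/0.110 − 1) = 187.9 × 8.091 = 1.52 kΩ.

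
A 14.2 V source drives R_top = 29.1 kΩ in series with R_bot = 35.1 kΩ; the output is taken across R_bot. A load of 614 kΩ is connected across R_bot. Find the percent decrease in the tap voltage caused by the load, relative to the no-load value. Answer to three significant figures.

2.53 %

The divider's output (Thévenin) resistance is R_top‖R_bot = 15.91 kΩ.
Fractional drop under load = R_th/(R_th + R_L) = 15.91 / (15.91 + 614) = 0.02526.
So the output falls by 2.53 %.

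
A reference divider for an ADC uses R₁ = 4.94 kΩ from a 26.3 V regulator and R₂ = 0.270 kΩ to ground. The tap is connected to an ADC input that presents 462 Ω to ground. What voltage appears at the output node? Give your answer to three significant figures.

The load sits in parallel with R₂: R₂‖R_L = (270 × 462) / (270 + 462) = 170.4 Ω.
V_out = 26.3 × 170.4 / (4940 + 170.4) = 26.3 × 170.4/5110 = 0.877 V.

V_out ≈ 0.877 V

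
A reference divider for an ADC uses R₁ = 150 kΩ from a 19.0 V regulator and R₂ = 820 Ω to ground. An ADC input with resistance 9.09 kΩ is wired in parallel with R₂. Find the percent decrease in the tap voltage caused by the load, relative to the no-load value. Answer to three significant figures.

8.23 %

The divider's output (Thévenin) resistance is R₁‖R₂ = 815.5 Ω.
Fractional drop under load = R_th/(R_th + R_L) = 815.5 / (815.5 + 9090) = 0.08233.
So the output falls by 8.23 %.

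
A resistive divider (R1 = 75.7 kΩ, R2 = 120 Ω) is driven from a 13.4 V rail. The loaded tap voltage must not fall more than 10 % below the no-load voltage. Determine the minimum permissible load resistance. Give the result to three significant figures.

Output resistance R_th = R1‖R2 = (75700 × 120)/75820 = 119.8 Ω.
The fractional drop is R_th/(R_th + R_L); requiring this ≤ 0.100 gives R_L ≥ R_th(1/0.100 − 1) = 119.8 × 9.000 = 1.08 kΩ.

R_L(min) ≈ 1.08 kΩ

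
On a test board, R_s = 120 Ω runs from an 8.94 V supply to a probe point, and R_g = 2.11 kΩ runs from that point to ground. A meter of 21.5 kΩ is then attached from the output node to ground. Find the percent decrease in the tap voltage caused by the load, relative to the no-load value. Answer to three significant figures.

0.525 %

The divider's output (Thévenin) resistance is R_s‖R_g = 113.5 Ω.
Fractional drop under load = R_th/(R_th + R_L) = 113.5 / (113.5 + 21500) = 0.005253.
So the output falls by 0.525 %.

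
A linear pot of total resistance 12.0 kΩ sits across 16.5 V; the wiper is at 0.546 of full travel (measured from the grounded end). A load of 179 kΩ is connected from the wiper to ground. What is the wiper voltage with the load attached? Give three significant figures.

The wiper splits the pot into (1−α)R = 5.448 kΩ above and αR = 6.552 kΩ below.
Lower section ‖ load = 6.321 kΩ.
V_wiper = 16.5 × 6.321/(5.448 + 6.321) = 8.86 V.

V ≈ 8.86 V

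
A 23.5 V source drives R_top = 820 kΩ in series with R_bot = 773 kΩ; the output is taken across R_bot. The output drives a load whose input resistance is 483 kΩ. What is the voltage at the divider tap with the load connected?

V_out ≈ 6.25 V

The load sits in parallel with R_bot: R_bot‖R_L = (773 × 483) / (773 + 483) = 297.3 kΩ.
V_out = 23.5 × 297.3 / (820 + 297.3) = 23.5 × 297.3/1117 = 6.25 V.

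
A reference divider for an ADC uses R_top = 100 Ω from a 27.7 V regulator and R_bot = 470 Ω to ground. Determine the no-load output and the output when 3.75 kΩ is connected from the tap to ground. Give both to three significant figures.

Unloaded: 22.8 V; loaded: 22.3 V

Open-circuit: V = 27.7 × 470/(100 + 470) = 22.8 V.
With the load, R_bot becomes R_bot‖R_L = 417.7 Ω, so V = 27.7 × 417.7/517.7 = 22.3 V.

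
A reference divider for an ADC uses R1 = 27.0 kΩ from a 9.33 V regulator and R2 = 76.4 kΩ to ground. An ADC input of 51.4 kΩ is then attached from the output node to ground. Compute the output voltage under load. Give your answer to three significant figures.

The load sits in parallel with R2: R2‖R_L = (76.4 × 51.4) / (76.4 + 51.4) = 30.73 kΩ.
V_out = 9.33 × 30.73 / (27.0 + 30.73) = 9.33 × 30.73/57.73 = 4.97 V.

V_out ≈ 4.97 V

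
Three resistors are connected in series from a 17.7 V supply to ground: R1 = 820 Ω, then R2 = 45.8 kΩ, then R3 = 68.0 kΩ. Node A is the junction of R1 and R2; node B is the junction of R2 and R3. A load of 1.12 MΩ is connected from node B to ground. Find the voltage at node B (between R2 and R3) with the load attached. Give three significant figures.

At node B, R3 is in parallel with the load: R3‖R_L = 64110 Ω.
Below node A the resistance is R2 + (R3‖R_L) = 109900 Ω, so V_A = 17.7 × 109900/110700 = 17.57 V.
Then V_B = V_A × (R3‖R_L)/(R2 + R3‖R_L) = 17.57 × 64110/109900 = 10.2 V.

V ≈ 10.2 V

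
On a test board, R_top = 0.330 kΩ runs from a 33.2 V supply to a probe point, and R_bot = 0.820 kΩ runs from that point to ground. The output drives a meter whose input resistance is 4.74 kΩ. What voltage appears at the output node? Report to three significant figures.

The load sits in parallel with R_bot: R_bot‖R_L = (820 × 4740) / (820 + 4740) = 699.1 Ω.
V_out = 33.2 × 699.1 / (330 + 699.1) = 33.2 × 699.1/1029 = 22.6 V.
(Unloaded it would have been 23.7 V.)

V_out ≈ 22.6 V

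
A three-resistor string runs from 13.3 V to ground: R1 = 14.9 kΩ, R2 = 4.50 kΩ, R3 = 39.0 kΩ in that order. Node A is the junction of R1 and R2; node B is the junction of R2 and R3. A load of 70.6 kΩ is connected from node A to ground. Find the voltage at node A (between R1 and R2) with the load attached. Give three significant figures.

Below node A the series string R2+R3 = 43.50 kΩ sits in parallel with the 70.6 kΩ load: 26.92 kΩ.
V_A = 13.3 × 26.92/(14.9 + 26.92) = 8.56 V.

V ≈ 8.56 V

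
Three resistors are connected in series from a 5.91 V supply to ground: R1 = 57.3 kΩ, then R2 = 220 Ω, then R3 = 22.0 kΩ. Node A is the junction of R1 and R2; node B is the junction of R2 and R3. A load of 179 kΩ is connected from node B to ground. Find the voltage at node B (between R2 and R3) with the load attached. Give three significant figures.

V ≈ 1.50 V

At node B, R3 is in parallel with the load: R3‖R_L = 19590 Ω.
Below node A the resistance is R2 + (R3‖R_L) = 19810 Ω, so V_A = 5.91 × 19810/77110 = 1.518 V.
Then V_B = V_A × (R3‖R_L)/(R2 + R3‖R_L) = 1.518 × 19590/19810 = 1.50 V.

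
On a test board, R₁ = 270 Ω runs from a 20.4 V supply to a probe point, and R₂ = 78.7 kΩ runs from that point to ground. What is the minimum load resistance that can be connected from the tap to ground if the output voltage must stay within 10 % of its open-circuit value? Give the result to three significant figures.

Output resistance R_th = R₁‖R₂ = (270 × 78700)/78970 = 269.1 Ω.
The fractional drop is R_th/(R_th + R_L); requiring this ≤ 0.100 gives R_L ≥ R_th(1/0.100 − 1) = 269.1 × 9.000 = 2.42 kΩ.

R_L(min) ≈ 2.42 kΩ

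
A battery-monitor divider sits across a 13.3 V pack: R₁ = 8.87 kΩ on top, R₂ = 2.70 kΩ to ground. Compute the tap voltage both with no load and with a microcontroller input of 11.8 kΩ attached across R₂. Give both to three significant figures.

Unloaded: 3.10 V; loaded: 2.64 V

Open-circuit: V = 13.3 × 2.70/(8.87 + 2.70) = 3.10 V.
With the load, R₂ becomes R₂‖R_L = 2.197 kΩ, so V = 13.3 × 2.197/11.07 = 2.64 V.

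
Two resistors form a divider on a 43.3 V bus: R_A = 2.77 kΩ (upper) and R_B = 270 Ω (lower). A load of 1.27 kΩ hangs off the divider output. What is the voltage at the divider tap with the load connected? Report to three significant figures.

The load sits in parallel with R_B: R_B‖R_L = (270 × 1270) / (270 + 1270) = 222.7 Ω.
V_out = 43.3 × 222.7 / (2770 + 222.7) = 43.3 × 222.7/2993 = 3.22 V.

V_out ≈ 3.22 V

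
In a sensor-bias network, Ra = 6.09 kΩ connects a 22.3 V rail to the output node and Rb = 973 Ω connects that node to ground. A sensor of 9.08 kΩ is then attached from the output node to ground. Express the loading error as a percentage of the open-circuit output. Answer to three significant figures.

The divider's output (Thévenin) resistance is Ra‖Rb = 839.0 Ω.
Fractional drop under load = R_th/(R_th + R_L) = 839.0 / (839.0 + 9080) = 0.08458.
So the output falls by 8.46 %.

8.46 %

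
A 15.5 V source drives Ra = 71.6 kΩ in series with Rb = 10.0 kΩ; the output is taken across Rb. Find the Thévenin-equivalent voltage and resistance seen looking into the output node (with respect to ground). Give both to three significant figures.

V_th is the open-circuit tap voltage: 15.5 × 10.0/(71.6 + 10.0) = 1.90 V.
With the supply zeroed, Ra and Rb appear in parallel from the tap: R_th = Ra‖Rb = (71.6 × 10.0)/81.60 = 8.77 kΩ.

V_th = 1.90 V, R_th = 8.77 kΩ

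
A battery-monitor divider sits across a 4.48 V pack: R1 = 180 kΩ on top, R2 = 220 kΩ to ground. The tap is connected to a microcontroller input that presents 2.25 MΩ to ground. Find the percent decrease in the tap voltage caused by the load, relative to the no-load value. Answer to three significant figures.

4.21 %

The divider's output (Thévenin) resistance is R1‖R2 = 99.00 kΩ.
Fractional drop under load = R_th/(R_th + R_L) = 99.00 / (99.00 + 2250) = 0.04215.
So the output falls by 4.21 %.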